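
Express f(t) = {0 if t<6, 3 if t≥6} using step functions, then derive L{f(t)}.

f(t) = 3·u(t-6). L{u(t-6)} = e^(-6s)/s, so L{f(t)} = 3·e^(-6s)/s

Final answer: 3·e^(-6s)/s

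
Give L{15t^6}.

L{t^n} = n!/s^(n+1). So L{15t^6} = 15·6!/s^7 = 10800/s^7

Final answer: 10800/s^7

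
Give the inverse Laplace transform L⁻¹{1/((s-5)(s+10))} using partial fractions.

Decompose: A/(s-5) + B/(s+10). A = 1/15, B = -1/15. f(t) = (e^(5t) - e^(-10t))/15

Final answer: (e^(5t) - e^(-10t))/15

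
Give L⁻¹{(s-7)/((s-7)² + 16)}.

Using frequency shift: L⁻¹{(s-a)/((s-a)² + b²)} = e^(at)cos(bt). Here a=7, b=4

Final answer: e^(7t)·cos(4t)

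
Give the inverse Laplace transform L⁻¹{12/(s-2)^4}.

L⁻¹{n!/(s-a)^(n+1)} = t^n·e^(at) with n=3, a=2. So L⁻¹{6/(s-2)^4} = t^3·e^(2t), and L⁻¹{12/(s-2)^4} = (12/6)·t^3·e^(2t) = 2·t^3·e^(2t)

Final answer: 2·t^3·e^(2t)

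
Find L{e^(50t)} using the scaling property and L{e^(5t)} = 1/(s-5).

Using L{f(at)} = (1/a)F(s/a) with a=10 and f(t) = e^(5t): L{e^(50t)} = (1/10) · 1/((s/10)-5) = (1/10) · 10/(s-50) = 1/(s-50)

Final answer: 1/(s-50)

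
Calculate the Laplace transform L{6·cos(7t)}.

L{cos(ωt)} = s/(s² + ω²), so L{cos(7t)} = s/(s² + 49). Then L{6·cos(7t)} = 6·s/(s² + 49) = 6s/(s² + 49)

Final answer: 6s/(s² + 49)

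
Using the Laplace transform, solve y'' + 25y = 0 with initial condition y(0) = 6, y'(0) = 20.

L{y''} + 25L{y} = 0. s²Y - 6s - 20 + 25Y = 0. Y(s² + 25) = 6s + 20. Y = (6s + 20)/(s² + 25). Inverting: y(t) = 6cos(5t) + 4sin(5t)

Final answer: y(t) = 6cos(5t) + 4sin(5t)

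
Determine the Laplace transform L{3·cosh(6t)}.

L{cosh(ωt)} = s/(s² - ω²), so L{cosh(6t)} = s/(s² - 36). Then L{3·cosh(6t)} = 3·s/(s² - 36) = 3s/(s² - 36)

Final answer: 3s/(s² - 36)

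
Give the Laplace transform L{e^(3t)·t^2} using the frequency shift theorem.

L{e^(at)·t^n} = n!/(s-a)^(n+1), so L{e^(3t)·t^2} = 2/(s-3)^3

Final answer: 2/(s-3)^3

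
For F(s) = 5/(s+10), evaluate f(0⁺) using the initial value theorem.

f(0⁺) = lim_{s→∞} s·5/(s+10) = lim_{s→∞} 5s/(s+10) = 5

Final answer: 5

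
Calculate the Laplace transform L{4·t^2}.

L{t^n} = n!/s^(n+1), so L{t^2} = 2/s^3. Then L{4·t^2} = 4·2/s^3 = 8/s^3

Final answer: 8/s^3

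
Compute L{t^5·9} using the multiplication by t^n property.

L{9} = 9/s. d^1/ds^1[1/s] = -1/s². d^2/ds^2[1/s] = 2/s^3. d^3/ds^3[1/s] = -6/s^4. d^4/ds^4[1/s] = 24/s^5. d^5/ds^5[1/s] = -120/s^6. So L{t^5} = (-1)^{5}·-120/s^6 = 120/s^6. Then L{t^5·9} = 9·120/s^6 = 1080/s^6

Final answer: 1080/s^6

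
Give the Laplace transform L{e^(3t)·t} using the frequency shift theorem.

L{e^(at)·t^n} = n!/(s-a)^(n+1), so L{e^(3t)·t} = 1/(s-3)^2

Final answer: 1/(s-3)^2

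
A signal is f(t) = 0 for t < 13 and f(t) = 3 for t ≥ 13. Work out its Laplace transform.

f(t) = 3·u(t-13). L{u(t-13)} = e^(-13s)/s, so L{f(t)} = 3·e^(-13s)/s

Final answer: 3·e^(-13s)/s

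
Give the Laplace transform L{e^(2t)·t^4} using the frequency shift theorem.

L{e^(at)·t^n} = n!/(s-a)^(n+1), so L{e^(2t)·t^4} = 24/(s-2)^5

Final answer: 24/(s-2)^5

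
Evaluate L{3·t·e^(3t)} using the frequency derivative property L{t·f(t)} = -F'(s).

L{e^(3t)} = 1/(s-3). By frequency derivative: L{t·e^(3t)} = -d/ds[1/(s-3)] = -(-1)/(s-3)² = 1/(s-3)². Then L{3·t·e^(3t)} = 3·1/(s-3)² = 3/(s-3)²

Final answer: 3/(s-3)²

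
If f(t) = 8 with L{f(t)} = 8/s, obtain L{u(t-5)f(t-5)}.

Time shift theorem: L{u(t-a)f(t-a)} = e^(-as)F(s). Here a=5, F(s) = 8/s, so L{u(t-5)f(t-5)} = e^(-5s)·8/s

Final answer: e^(-5s)·8/s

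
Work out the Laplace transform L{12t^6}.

L{12t^6} = 12 · L{t^6} = 12 · 720/s^7 = 8640/s^7

Final answer: 8640/s^7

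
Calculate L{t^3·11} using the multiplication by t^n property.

L{11} = 11/s. d^1/ds^1[1/s] = -1/s². d^2/ds^2[1/s] = 2/s^3. d^3/ds^3[1/s] = -6/s^4. So L{t^3} = (-1)^{3}·-6/s^4 = 6/s^4. Then L{t^3·11} = 11·6/s^4 = 66/s^4

Final answer: 66/s^4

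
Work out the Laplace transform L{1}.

L{1} = 1 · L{1} = 1/s

Final answer: 1/s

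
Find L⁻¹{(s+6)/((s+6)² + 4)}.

Using frequency shift: L⁻¹{(s-a)/((s-a)² + b²)} = e^(at)cos(bt). Here a=-6, b=2

Final answer: e^(-6t)·cos(2t)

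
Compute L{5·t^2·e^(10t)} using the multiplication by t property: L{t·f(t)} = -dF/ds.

Using L{t^n·e^(at)} = n!/(s-a)^(n+1), L{t^2·e^(10t)} = 2/(s-10)^3, so L{5·t^2·e^(10t)} = 5·2/(s-10)^3 = 10/(s-10)^3

Final answer: 10/(s-10)^3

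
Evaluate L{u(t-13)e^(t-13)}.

u(t-a)f(t-a) with f(t)=e^t. L{e^t} = 1/(s-1). By time shift: e^(-13s)/(s-1)

Final answer: e^(-13s)/(s-1)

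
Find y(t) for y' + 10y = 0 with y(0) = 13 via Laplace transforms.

L{y'} + 10L{y} = 0. sY - 13 + 10Y = 0. Y(s+10) = 13. Y = 13/(s+10)

Final answer: y(t) = 13e^(-10t)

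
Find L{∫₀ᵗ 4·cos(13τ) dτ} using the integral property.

L{∫₀ᵗ f(τ)dτ} = F(s)/s with F(s) = 4s/(s² + 169), so the result is (4s/(s² + 169))/s = 4/(s² + 169)

Final answer: 4/(s² + 169)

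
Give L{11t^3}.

L{t^n} = n!/s^(n+1). So L{11t^3} = 11·3!/s^4 = 66/s^4

Final answer: 66/s^4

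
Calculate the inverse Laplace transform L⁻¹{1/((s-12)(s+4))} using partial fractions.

Decompose: A/(s-12) + B/(s+4). A = 1/16, B = -1/16. f(t) = (e^(12t) - e^(-4t))/16

Final answer: (e^(12t) - e^(-4t))/16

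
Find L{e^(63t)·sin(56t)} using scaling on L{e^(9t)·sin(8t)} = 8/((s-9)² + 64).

Scaling with a=7: L{e^(63t)·sin(56t)} = (1/7) · 8/((s/7-9)² + 64). Simplifying: 56/((s-63)² + 3136)

Final answer: 56/((s-63)² + 3136)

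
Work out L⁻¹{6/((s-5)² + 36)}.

Form: b/((s-a)² + b²) → e^(at)sin(bt). With a=5, b=6

Final answer: e^(5t)·sin(6t)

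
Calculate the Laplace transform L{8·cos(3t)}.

L{cos(ωt)} = s/(s² + ω²), so L{cos(3t)} = s/(s² + 9). Then L{8·cos(3t)} = 8·s/(s² + 9) = 8s/(s² + 9)

Final answer: 8s/(s² + 9)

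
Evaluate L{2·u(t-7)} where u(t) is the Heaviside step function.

L{u(t-a)} = e^(-as)/s. Here a=7, so L{u(t-7)} = e^(-7s)/s, and L{2·u(t-7)} = 2·e^(-7s)/s

Final answer: 2·e^(-7s)/s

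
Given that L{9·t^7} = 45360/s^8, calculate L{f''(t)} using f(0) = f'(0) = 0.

L{f''(t)} = s²F(s) - sf(0) - f'(0) = s²·45360/s^8 - 0 - 0 = 45360/s^6

Final answer: 45360/s^6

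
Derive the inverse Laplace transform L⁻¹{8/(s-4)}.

L⁻¹{1/(s-a)} = e^(at), so L⁻¹{1/(s-4)} = e^(4t), and L⁻¹{8/(s-4)} = 8·e^(4t)

Final answer: 8·e^(4t)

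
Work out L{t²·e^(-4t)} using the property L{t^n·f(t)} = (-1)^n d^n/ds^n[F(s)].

L{e^(-4t)} = 1/(s+4). d/ds[1/(s+4)] = -1/(s+4)². d²/ds²[1/(s+4)] = 2/(s+4)³. So L{t²·e^(-4t)} = (-1)² · 2/(s+4)³ = 2/(s+4)³

Final answer: 2/(s+4)³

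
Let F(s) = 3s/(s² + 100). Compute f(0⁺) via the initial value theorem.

f(0⁺) = lim_{s→∞} s·3s/(s² + 100) = lim_{s→∞} 3s²/(s² + 100) = 3

Final answer: 3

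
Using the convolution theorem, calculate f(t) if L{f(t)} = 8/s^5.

8/s^5 = (8/s)·(1/s^4) = L{8}·L{t^3/6}. By convolution, f(t) = 8*t^3/6 = ∫₀ᵗ 8·τ^3/6 dτ = 8·t^4/24

Final answer: 8·t^4/24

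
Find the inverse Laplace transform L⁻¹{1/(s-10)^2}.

L⁻¹{n!/(s-a)^(n+1)} = t^n·e^(at), so L⁻¹{1/(s-10)^2} = t·e^(10t)

Final answer: t·e^(10t)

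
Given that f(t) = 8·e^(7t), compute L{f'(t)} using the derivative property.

f(0) = 8, F(s) = 8/(s-7). L{f'(t)} = s·F(s) - f(0) = 8s/(s-7) - 8 = (8s - 8(s-7))/(s-7) = 56/(s-7)

Final answer: 56/(s-7)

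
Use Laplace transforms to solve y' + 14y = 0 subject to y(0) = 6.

L{y'} + 14L{y} = 0. sY - 6 + 14Y = 0. Y(s+14) = 6. Y = 6/(s+14)

Final answer: y(t) = 6e^(-14t)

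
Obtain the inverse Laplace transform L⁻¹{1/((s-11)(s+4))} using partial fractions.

Decompose: A/(s-11) + B/(s+4). A = 1/15, B = -1/15. f(t) = (e^(11t) - e^(-4t))/15

Final answer: (e^(11t) - e^(-4t))/15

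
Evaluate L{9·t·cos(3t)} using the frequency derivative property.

L{cos(3t)} = s/(s² + 9). Derivative: d/ds[s/(s² + 9)] = [(s² + 9) - s·2s]/(s² + 9)² = (9 - s²)/(s² + 9)². So L{t·cos(3t)} = -F'(s) = (s² - 9)/(s² + 9)². Then L{9·t·cos(3t)} = 9·(s² - 9)/(s² + 9)²

Final answer: 9·(s² - 9)/(s² + 9)²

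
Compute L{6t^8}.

L{t^n} = n!/s^(n+1). So L{6t^8} = 6·8!/s^9 = 241920/s^9

Final answer: 241920/s^9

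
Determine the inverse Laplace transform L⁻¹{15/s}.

L⁻¹{c/s} = c, so L⁻¹{15/s} = 15

Final answer: 15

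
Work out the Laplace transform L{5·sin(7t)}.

L{sin(ωt)} = ω/(s² + ω²), so L{sin(7t)} = 7/(s² + 49). Then L{5·sin(7t)} = 5·7/(s² + 49) = 35/(s² + 49)

Final answer: 35/(s² + 49)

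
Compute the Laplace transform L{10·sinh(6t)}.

L{sinh(ωt)} = ω/(s² - ω²), so L{sinh(6t)} = 6/(s² - 36). Then L{10·sinh(6t)} = 10·6/(s² - 36) = 60/(s² - 36)

Final answer: 60/(s² - 36)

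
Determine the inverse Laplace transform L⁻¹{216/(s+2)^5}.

L⁻¹{n!/(s-a)^(n+1)} = t^n·e^(at) with n=4, a=-2. So L⁻¹{24/(s+2)^5} = t^4·e^(-2t), and L⁻¹{216/(s+2)^5} = (216/24)·t^4·e^(-2t) = 9·t^4·e^(-2t)

Final answer: 9·t^4·e^(-2t)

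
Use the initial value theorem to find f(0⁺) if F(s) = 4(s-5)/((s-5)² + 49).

f(0⁺) = lim_{s→∞} sF(s) = lim_{s→∞} 4s(s-5)/((s-5)² + 49) = 4

Final answer: 4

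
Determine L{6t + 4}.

L{6t + 4} = 6·L{t} + 4·L{1} = 6/s² + 4/s

Final answer: 6/s² + 4/s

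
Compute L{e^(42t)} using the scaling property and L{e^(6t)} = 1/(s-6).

Using L{f(at)} = (1/a)F(s/a) with a=7 and f(t) = e^(6t): L{e^(42t)} = (1/7) · 1/((s/7)-6) = (1/7) · 7/(s-42) = 1/(s-42)

Final answer: 1/(s-42)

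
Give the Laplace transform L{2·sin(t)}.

L{sin(ωt)} = ω/(s² + ω²), so L{sin(t)} = 1/(s² + 1). Then L{2·sin(t)} = 2·1/(s² + 1) = 2/(s² + 1)

Final answer: 2/(s² + 1)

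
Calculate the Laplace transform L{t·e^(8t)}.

L{t^n·e^(at)} = n!/(s-a)^(n+1), so L{t·e^(8t)} = 1/(s-8)^2

Final answer: 1/(s-8)^2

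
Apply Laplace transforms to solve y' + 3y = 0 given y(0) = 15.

L{y'} + 3L{y} = 0. sY - 15 + 3Y = 0. Y(s+3) = 15. Y = 15/(s+3)

Final answer: y(t) = 15e^(-3t)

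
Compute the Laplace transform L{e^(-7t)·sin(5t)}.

L{e^(at)·sin(ωt)} = ω/((s-a)² + ω²), so L{e^(-7t)·sin(5t)} = 5/((s+7)² + 25)

Final answer: 5/((s+7)² + 25)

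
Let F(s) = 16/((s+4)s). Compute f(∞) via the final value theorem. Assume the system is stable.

f(∞) = lim_{s→0} sF(s) = lim_{s→0} 16/(s+4) = 4

Final answer: 4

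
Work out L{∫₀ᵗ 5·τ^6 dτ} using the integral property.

L{∫₀ᵗ f(τ)dτ} = F(s)/s with f(t) = 5t^6. F(s) = 3600/s^7, so L{∫₀ᵗ 5·τ^6 dτ} = (3600/s^7)/s = 3600/s^8. (Check: ∫₀ᵗ 5·τ^6 dτ = 5t^7/7.)

Final answer: 3600/s^8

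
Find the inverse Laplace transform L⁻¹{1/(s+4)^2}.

L⁻¹{n!/(s-a)^(n+1)} = t^n·e^(at), so L⁻¹{1/(s+4)^2} = t·e^(-4t)

Final answer: t·e^(-4t)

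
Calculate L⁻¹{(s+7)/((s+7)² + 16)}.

Using frequency shift: L⁻¹{(s-a)/((s-a)² + b²)} = e^(at)cos(bt). Here a=-7, b=4

Final answer: e^(-7t)·cos(4t)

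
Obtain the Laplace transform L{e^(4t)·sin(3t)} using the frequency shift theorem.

Frequency shift: L{e^(at)f(t)} = F(s-a). L{e^(4t)·sin(3t)} = 3/((s-4)² + 9)

Final answer: 3/((s-4)² + 9)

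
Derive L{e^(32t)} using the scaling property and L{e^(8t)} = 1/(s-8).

Using L{f(at)} = (1/a)F(s/a) with a=4 and f(t) = e^(8t): L{e^(32t)} = (1/4) · 1/((s/4)-8) = (1/4) · 4/(s-32) = 1/(s-32)

Final answer: 1/(s-32)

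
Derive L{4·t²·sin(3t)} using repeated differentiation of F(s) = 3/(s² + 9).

F(s) = 3/(s² + 9). F'(s) = -6s/(s² + 9)². F''(s) = -6(9 - 3s²)/(s² + 9)³ = (18s² - 54)/(s² + 9)³. So L{t²·sin(3t)} = (-1)² F''(s) = (18s² - 54)/(s² + 9)³. Then L{4·t²·sin(3t)} = 4·(18s² - 54)/(s² + 9)³ = (72s² - 216)/(s² + 9)³

Final answer: (72s² - 216)/(s² + 9)³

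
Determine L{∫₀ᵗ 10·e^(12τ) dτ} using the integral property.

L{∫₀ᵗ f(τ)dτ} = F(s)/s with F(s) = 10/(s-12), so L{∫₀ᵗ 10·e^(12τ) dτ} = 10/(s(s-12))

Final answer: 10/(s(s-12))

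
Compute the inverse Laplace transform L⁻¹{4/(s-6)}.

L⁻¹{1/(s-a)} = e^(at), so L⁻¹{1/(s-6)} = e^(6t), and L⁻¹{4/(s-6)} = 4·e^(6t)

Final answer: 4·e^(6t)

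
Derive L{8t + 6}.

L{8t + 6} = 8·L{t} + 6·L{1} = 8/s² + 6/s

Final answer: 8/s² + 6/s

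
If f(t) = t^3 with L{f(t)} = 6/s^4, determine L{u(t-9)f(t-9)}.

Time shift theorem: L{u(t-a)f(t-a)} = e^(-as)F(s). Here a=9, F(s) = 6/s^4, so L{u(t-9)f(t-9)} = e^(-9s)·6/s^4

Final answer: e^(-9s)·6/s^4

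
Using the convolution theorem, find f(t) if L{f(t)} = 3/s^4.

3/s^4 = (3/s)·(1/s^3) = L{3}·L{t^2/2}. By convolution, f(t) = 3*t^2/2 = ∫₀ᵗ 3·τ^2/2 dτ = 3·t^3/6

Final answer: 3·t^3/6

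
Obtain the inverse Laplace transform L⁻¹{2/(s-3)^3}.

L⁻¹{n!/(s-a)^(n+1)} = t^n·e^(at), so L⁻¹{2/(s-3)^3} = t^2·e^(3t)

Final answer: t^2·e^(3t)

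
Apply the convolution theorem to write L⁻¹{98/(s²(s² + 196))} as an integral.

98/(s²(s² + 196)) = (1/s²)·(98/(s² + 196)) = L{t}·L{7·sin(14t)}. So f(t) = t*(7·sin(14t)) = ∫₀ᵗ 7τ·sin(14(t-τ)) dτ

Final answer: ∫₀ᵗ 7τ·sin(14(t-τ)) dτ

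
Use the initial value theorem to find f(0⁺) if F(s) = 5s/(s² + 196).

f(0⁺) = lim_{s→∞} s·5s/(s² + 196) = lim_{s→∞} 5s²/(s² + 196) = 5

Final answer: 5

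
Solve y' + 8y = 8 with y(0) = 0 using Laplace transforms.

sY + 8Y = 8/s. Y = 8/(s(s+8)). Partial fractions: Y = 1/s - 1/(s+8)

Final answer: y(t) = (1 - e^(-8t))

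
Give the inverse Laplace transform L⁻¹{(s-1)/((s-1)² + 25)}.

Using frequency shift, L⁻¹{(s-1)/((s-1)² + 25)} = e^t·cos(5t)

Final answer: e^t·cos(5t)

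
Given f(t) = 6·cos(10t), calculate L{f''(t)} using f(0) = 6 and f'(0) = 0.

F(s) = 6s/(s² + 100). L{f''(t)} = s²F(s) - sf(0) - f'(0) = 6s³/(s² + 100) - 6s = (6s³ - 6s(s² + 100))/(s² + 100) = -600s/(s² + 100)

Final answer: -600s/(s² + 100)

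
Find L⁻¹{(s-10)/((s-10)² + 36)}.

Using frequency shift: L⁻¹{(s-a)/((s-a)² + b²)} = e^(at)cos(bt). Here a=10, b=6

Final answer: e^(10t)·cos(6t)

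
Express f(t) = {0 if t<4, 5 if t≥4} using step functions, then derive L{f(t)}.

f(t) = 5·u(t-4). L{u(t-4)} = e^(-4s)/s, so L{f(t)} = 5·e^(-4s)/s

Final answer: 5·e^(-4s)/s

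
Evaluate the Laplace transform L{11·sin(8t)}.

L{sin(ωt)} = ω/(s² + ω²), so L{sin(8t)} = 8/(s² + 64). Then L{11·sin(8t)} = 11·8/(s² + 64) = 88/(s² + 64)

Final answer: 88/(s² + 64)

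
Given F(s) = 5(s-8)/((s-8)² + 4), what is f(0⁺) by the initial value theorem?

f(0⁺) = lim_{s→∞} sF(s) = lim_{s→∞} 5s(s-8)/((s-8)² + 4) = 5

Final answer: 5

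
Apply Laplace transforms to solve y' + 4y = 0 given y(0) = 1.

L{y'} + 4L{y} = 0. sY - 1 + 4Y = 0. Y(s+4) = 1. Y = 1/(s+4)

Final answer: y(t) = e^(-4t)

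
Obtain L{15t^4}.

L{t^n} = n!/s^(n+1). So L{15t^4} = 15·4!/s^5 = 360/s^5

Final answer: 360/s^5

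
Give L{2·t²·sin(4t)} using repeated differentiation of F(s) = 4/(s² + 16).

F(s) = 4/(s² + 16). F'(s) = -8s/(s² + 16)². F''(s) = -8(16 - 3s²)/(s² + 16)³ = (24s² - 128)/(s² + 16)³. So L{t²·sin(4t)} = (-1)² F''(s) = (24s² - 128)/(s² + 16)³. Then L{2·t²·sin(4t)} = 2·(24s² - 128)/(s² + 16)³ = (48s² - 256)/(s² + 16)³

Final answer: (48s² - 256)/(s² + 16)³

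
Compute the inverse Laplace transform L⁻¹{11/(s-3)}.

L⁻¹{1/(s-a)} = e^(at), so L⁻¹{1/(s-3)} = e^(3t), and L⁻¹{11/(s-3)} = 11·e^(3t)

Final answer: 11·e^(3t)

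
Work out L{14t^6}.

L{t^n} = n!/s^(n+1). So L{14t^6} = 14·6!/s^7 = 10080/s^7

Final answer: 10080/s^7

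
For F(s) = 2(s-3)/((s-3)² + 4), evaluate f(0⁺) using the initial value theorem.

f(0⁺) = lim_{s→∞} sF(s) = lim_{s→∞} 2s(s-3)/((s-3)² + 4) = 2

Final answer: 2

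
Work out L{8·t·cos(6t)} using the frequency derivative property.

L{cos(6t)} = s/(s² + 36). Derivative: d/ds[s/(s² + 36)] = [(s² + 36) - s·2s]/(s² + 36)² = (36 - s²)/(s² + 36)². So L{t·cos(6t)} = -F'(s) = (s² - 36)/(s² + 36)². Then L{8·t·cos(6t)} = 8·(s² - 36)/(s² + 36)²

Final answer: 8·(s² - 36)/(s² + 36)²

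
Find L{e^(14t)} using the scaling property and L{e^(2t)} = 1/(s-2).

Using L{f(at)} = (1/a)F(s/a) with a=7 and f(t) = e^(2t): L{e^(14t)} = (1/7) · 1/((s/7)-2) = (1/7) · 7/(s-14) = 1/(s-14)

Final answer: 1/(s-14)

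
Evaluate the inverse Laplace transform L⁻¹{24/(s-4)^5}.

L⁻¹{n!/(s-a)^(n+1)} = t^n·e^(at), so L⁻¹{24/(s-4)^5} = t^4·e^(4t)

Final answer: t^4·e^(4t)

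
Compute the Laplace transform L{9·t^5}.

L{t^n} = n!/s^(n+1), so L{t^5} = 120/s^6. Then L{9·t^5} = 9·120/s^6 = 1080/s^6

Final answer: 1080/s^6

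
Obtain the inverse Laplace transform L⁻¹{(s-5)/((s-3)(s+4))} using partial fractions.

Using partial fractions, f(t) = (-2e^(3t) + 9e^(-4t))/7

Final answer: (-2e^(3t) + 9e^(-4t))/7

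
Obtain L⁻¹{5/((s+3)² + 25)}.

Form: b/((s-a)² + b²) → e^(at)sin(bt). With a=-3, b=5

Final answer: e^(-3t)·sin(5t)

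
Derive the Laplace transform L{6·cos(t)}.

L{cos(ωt)} = s/(s² + ω²), so L{cos(t)} = s/(s² + 1). Then L{6·cos(t)} = 6·s/(s² + 1) = 6s/(s² + 1)

Final answer: 6s/(s² + 1)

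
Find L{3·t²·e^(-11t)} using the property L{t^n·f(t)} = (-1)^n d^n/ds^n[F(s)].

L{e^(-11t)} = 1/(s+11). d/ds[1/(s+11)] = -1/(s+11)². d²/ds²[1/(s+11)] = 2/(s+11)³. So L{t²·e^(-11t)} = (-1)² · 2/(s+11)³ = 2/(s+11)³. Then L{3·t²·e^(-11t)} = 3·2/(s+11)³ = 6/(s+11)³

Final answer: 6/(s+11)³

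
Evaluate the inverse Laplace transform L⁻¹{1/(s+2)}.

L⁻¹{1/(s-a)} = e^(at), so L⁻¹{1/(s+2)} = e^(-2t)

Final answer: e^(-2t)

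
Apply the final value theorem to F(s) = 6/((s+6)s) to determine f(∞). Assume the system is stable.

f(∞) = lim_{s→0} sF(s) = lim_{s→0} 6/(s+6) = 1

Final answer: 1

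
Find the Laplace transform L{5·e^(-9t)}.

L{e^(at)} = 1/(s-a), so L{e^(-9t)} = 1/(s+9). Then L{5·e^(-9t)} = 5/(s+9)

Final answer: 5/(s+9)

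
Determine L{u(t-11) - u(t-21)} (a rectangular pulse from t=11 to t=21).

L{u(t-a)} = e^(-as)/s. L{u(t-11) - u(t-21)} = (e^(-11s) - e^(-21s))/s

Final answer: (e^(-11s) - e^(-21s))/s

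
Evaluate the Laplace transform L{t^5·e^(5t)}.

L{t^n·e^(at)} = n!/(s-a)^(n+1), so L{t^5·e^(5t)} = 120/(s-5)^6

Final answer: 120/(s-5)^6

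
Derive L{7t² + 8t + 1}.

L{7t² + 8t + 1} = 7·2/s³ + 8/s² + 1/s = 14/s³ + 8/s² + 1/s

Final answer: 14/s³ + 8/s² + 1/s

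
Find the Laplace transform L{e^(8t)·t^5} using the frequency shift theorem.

L{e^(at)·t^n} = n!/(s-a)^(n+1), so L{e^(8t)·t^5} = 120/(s-8)^6

Final answer: 120/(s-8)^6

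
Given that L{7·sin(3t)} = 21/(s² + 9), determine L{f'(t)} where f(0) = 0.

L{f'(t)} = s·F(s) - f(0) = s·21/(s² + 9) - 0 = 21s/(s² + 9)

Final answer: 21s/(s² + 9)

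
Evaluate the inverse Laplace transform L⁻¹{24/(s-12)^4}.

L⁻¹{n!/(s-a)^(n+1)} = t^n·e^(at) with n=3, a=12. So L⁻¹{6/(s-12)^4} = t^3·e^(12t), and L⁻¹{24/(s-12)^4} = (24/6)·t^3·e^(12t) = 4·t^3·e^(12t)

Final answer: 4·t^3·e^(12t)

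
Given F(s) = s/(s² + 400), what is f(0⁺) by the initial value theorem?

f(0⁺) = lim_{s→∞} s·s/(s² + 400) = lim_{s→∞} s²/(s² + 400) = 1

Final answer: 1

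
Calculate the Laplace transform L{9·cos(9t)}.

L{cos(ωt)} = s/(s² + ω²), so L{cos(9t)} = s/(s² + 81). Then L{9·cos(9t)} = 9·s/(s² + 81) = 9s/(s² + 81)

Final answer: 9s/(s² + 81)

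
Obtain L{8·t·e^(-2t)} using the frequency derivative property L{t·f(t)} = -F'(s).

L{e^(-2t)} = 1/(s+2). By frequency derivative: L{t·e^(-2t)} = -d/ds[1/(s+2)] = -(-1)/(s+2)² = 1/(s+2)². Then L{8·t·e^(-2t)} = 8·1/(s+2)² = 8/(s+2)²

Final answer: 8/(s+2)²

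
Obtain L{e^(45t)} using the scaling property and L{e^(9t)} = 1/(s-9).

Using L{f(at)} = (1/a)F(s/a) with a=5 and f(t) = e^(9t): L{e^(45t)} = (1/5) · 1/((s/5)-9) = (1/5) · 5/(s-45) = 1/(s-45)

Final answer: 1/(s-45)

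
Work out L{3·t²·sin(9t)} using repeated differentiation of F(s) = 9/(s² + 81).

F(s) = 9/(s² + 81). F'(s) = -18s/(s² + 81)². F''(s) = -18(81 - 3s²)/(s² + 81)³ = (54s² - 1458)/(s² + 81)³. So L{t²·sin(9t)} = (-1)² F''(s) = (54s² - 1458)/(s² + 81)³. Then L{3·t²·sin(9t)} = 3·(54s² - 1458)/(s² + 81)³ = (162s² - 4374)/(s² + 81)³

Final answer: (162s² - 4374)/(s² + 81)³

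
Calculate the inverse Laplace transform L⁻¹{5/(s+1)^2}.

L⁻¹{n!/(s-a)^(n+1)} = t^n·e^(at) with n=1, a=-1. So L⁻¹{1/(s+1)^2} = t·e^(-t), and L⁻¹{5/(s+1)^2} = (5/1)·t·e^(-t) = 5·t·e^(-t)

Final answer: 5·t·e^(-t)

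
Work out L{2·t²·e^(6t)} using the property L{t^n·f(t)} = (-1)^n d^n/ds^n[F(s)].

L{e^(6t)} = 1/(s-6). d/ds[1/(s-6)] = -1/(s-6)². d²/ds²[1/(s-6)] = 2/(s-6)³. So L{t²·e^(6t)} = (-1)² · 2/(s-6)³ = 2/(s-6)³. Then L{2·t²·e^(6t)} = 2·2/(s-6)³ = 4/(s-6)³

Final answer: 4/(s-6)³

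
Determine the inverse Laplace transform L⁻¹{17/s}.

L⁻¹{c/s} = c, so L⁻¹{17/s} = 17

Final answer: 17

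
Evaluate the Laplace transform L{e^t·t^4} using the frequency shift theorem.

L{e^(at)·t^n} = n!/(s-a)^(n+1), so L{e^t·t^4} = 24/(s-1)^5

Final answer: 24/(s-1)^5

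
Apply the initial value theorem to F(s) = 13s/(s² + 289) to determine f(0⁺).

f(0⁺) = lim_{s→∞} s·13s/(s² + 289) = lim_{s→∞} 13s²/(s² + 289) = 13

Final answer: 13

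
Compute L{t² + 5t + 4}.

L{t² + 5t + 4} = 2/s³ + 5/s² + 4/s = 2/s³ + 5/s² + 4/s

Final answer: 2/s³ + 5/s² + 4/s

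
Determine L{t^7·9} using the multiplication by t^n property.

L{9} = 9/s. d^1/ds^1[1/s] = -1/s². d^2/ds^2[1/s] = 2/s^3. d^3/ds^3[1/s] = -6/s^4. d^4/ds^4[1/s] = 24/s^5. d^5/ds^5[1/s] = -120/s^6. d^6/ds^6[1/s] = 720/s^7. d^7/ds^7[1/s] = -5040/s^8. So L{t^7} = (-1)^{7}·-5040/s^8 = 5040/s^8. Then L{t^7·9} = 9·5040/s^8 = 45360/s^8

Final answer: 45360/s^8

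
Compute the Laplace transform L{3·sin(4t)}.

L{sin(ωt)} = ω/(s² + ω²), so L{sin(4t)} = 4/(s² + 16). Then L{3·sin(4t)} = 3·4/(s² + 16) = 12/(s² + 16)

Final answer: 12/(s² + 16)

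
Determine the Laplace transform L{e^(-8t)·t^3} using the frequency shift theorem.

L{e^(at)·t^n} = n!/(s-a)^(n+1), so L{e^(-8t)·t^3} = 6/(s+8)^4

Final answer: 6/(s+8)^4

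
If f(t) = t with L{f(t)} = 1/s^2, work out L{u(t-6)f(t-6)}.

Time shift theorem: L{u(t-a)f(t-a)} = e^(-as)F(s). Here a=6, F(s) = 1/s^2, so L{u(t-6)f(t-6)} = e^(-6s)·1/s^2

Final answer: e^(-6s)·1/s^2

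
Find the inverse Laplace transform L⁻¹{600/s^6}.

L⁻¹{n!/s^(n+1)} = t^n with n=5. So L⁻¹{120/s^6} = t^5, and L⁻¹{600/s^6} = (600/120)·t^5 = 5·t^5

Final answer: 5·t^5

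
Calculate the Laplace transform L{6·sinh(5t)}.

L{sinh(ωt)} = ω/(s² - ω²), so L{sinh(5t)} = 5/(s² - 25). Then L{6·sinh(5t)} = 6·5/(s² - 25) = 30/(s² - 25)

Final answer: 30/(s² - 25)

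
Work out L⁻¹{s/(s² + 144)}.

This is the form c·s/(s² + a²) with a = 12. L⁻¹ = cos(12t)

Final answer: cos(12t)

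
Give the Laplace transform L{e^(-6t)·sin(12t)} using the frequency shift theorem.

Frequency shift: L{e^(at)f(t)} = F(s-a). L{e^(-6t)·sin(12t)} = 12/((s+6)² + 144)

Final answer: 12/((s+6)² + 144)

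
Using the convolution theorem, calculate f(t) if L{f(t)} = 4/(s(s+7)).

4/(s(s+7)) = (4/s)·(1/(s+7)) = L{4}·L{e^(-7t)}. By convolution, f(t) = 4*e^(-7t) = ∫₀ᵗ 4·e^(-7τ) dτ = 4·(1 - e^(-7t))/7

Final answer: 4·(1 - e^(-7t))/7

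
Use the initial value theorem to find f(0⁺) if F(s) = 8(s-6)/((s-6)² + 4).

f(0⁺) = lim_{s→∞} sF(s) = lim_{s→∞} 8s(s-6)/((s-6)² + 4) = 8

Final answer: 8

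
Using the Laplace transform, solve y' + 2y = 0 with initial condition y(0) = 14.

L{y'} + 2L{y} = 0. sY - 14 + 2Y = 0. Y(s+2) = 14. Y = 14/(s+2)

Final answer: y(t) = 14e^(-2t)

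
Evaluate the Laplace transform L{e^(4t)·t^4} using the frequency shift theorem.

L{e^(at)·t^n} = n!/(s-a)^(n+1), so L{e^(4t)·t^4} = 24/(s-4)^5

Final answer: 24/(s-4)^5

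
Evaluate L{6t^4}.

L{t^n} = n!/s^(n+1). So L{6t^4} = 6·4!/s^5 = 144/s^5

Final answer: 144/s^5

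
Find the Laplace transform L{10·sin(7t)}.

L{sin(ωt)} = ω/(s² + ω²), so L{sin(7t)} = 7/(s² + 49). Then L{10·sin(7t)} = 10·7/(s² + 49) = 70/(s² + 49)

Final answer: 70/(s² + 49)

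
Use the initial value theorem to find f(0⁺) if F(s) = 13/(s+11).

f(0⁺) = lim_{s→∞} s·13/(s+11) = lim_{s→∞} 13s/(s+11) = 13

Final answer: 13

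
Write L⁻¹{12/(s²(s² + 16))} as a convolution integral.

12/(s²(s² + 16)) = (1/s²)·(12/(s² + 16)) = L{t}·L{3·sin(4t)}. So f(t) = t*(3·sin(4t)) = ∫₀ᵗ 3τ·sin(4(t-τ)) dτ

Final answer: ∫₀ᵗ 3τ·sin(4(t-τ)) dτ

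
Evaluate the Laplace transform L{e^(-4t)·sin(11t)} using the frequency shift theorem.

Frequency shift: L{e^(at)f(t)} = F(s-a). L{e^(-4t)·sin(11t)} = 11/((s+4)² + 121)

Final answer: 11/((s+4)² + 121)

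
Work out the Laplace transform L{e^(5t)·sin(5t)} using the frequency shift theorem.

Frequency shift: L{e^(at)f(t)} = F(s-a). L{e^(5t)·sin(5t)} = 5/((s-5)² + 25)

Final answer: 5/((s-5)² + 25)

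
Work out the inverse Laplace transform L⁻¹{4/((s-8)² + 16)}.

Using frequency shift, L⁻¹{4/((s-8)² + 16)} = e^(8t)·sin(4t)

Final answer: e^(8t)·sin(4t)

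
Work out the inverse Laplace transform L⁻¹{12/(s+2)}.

L⁻¹{1/(s-a)} = e^(at), so L⁻¹{1/(s+2)} = e^(-2t), and L⁻¹{12/(s+2)} = 12·e^(-2t)

Final answer: 12·e^(-2t)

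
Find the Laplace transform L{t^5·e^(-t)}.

L{t^n·e^(at)} = n!/(s-a)^(n+1), so L{t^5·e^(-t)} = 120/(s+1)^6

Final answer: 120/(s+1)^6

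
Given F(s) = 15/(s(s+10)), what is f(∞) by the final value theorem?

f(∞) = lim_{s→0} s·15/(s(s+10)) = lim_{s→0} 15/(s+10) = 15/10 = 3/2

Final answer: 3/2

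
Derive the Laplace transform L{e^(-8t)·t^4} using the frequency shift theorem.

L{e^(at)·t^n} = n!/(s-a)^(n+1), so L{e^(-8t)·t^4} = 24/(s+8)^5

Final answer: 24/(s+8)^5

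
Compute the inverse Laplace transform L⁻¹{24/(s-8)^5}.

L⁻¹{n!/(s-a)^(n+1)} = t^n·e^(at), so L⁻¹{24/(s-8)^5} = t^4·e^(8t)

Final answer: t^4·e^(8t)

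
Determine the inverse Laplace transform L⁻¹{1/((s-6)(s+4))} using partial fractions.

Decompose: A/(s-6) + B/(s+4). A = 1/10, B = -1/10. f(t) = (e^(6t) - e^(-4t))/10

Final answer: (e^(6t) - e^(-4t))/10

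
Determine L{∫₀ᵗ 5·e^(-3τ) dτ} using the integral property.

L{∫₀ᵗ f(τ)dτ} = F(s)/s with F(s) = 5/(s+3), so L{∫₀ᵗ 5·e^(-3τ) dτ} = 5/(s(s+3))

Final answer: 5/(s(s+3))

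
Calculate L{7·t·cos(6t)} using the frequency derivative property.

L{cos(6t)} = s/(s² + 36). Derivative: d/ds[s/(s² + 36)] = [(s² + 36) - s·2s]/(s² + 36)² = (36 - s²)/(s² + 36)². So L{t·cos(6t)} = -F'(s) = (s² - 36)/(s² + 36)². Then L{7·t·cos(6t)} = 7·(s² - 36)/(s² + 36)²

Final answer: 7·(s² - 36)/(s² + 36)²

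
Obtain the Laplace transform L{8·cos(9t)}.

L{cos(ωt)} = s/(s² + ω²), so L{cos(9t)} = s/(s² + 81). Then L{8·cos(9t)} = 8·s/(s² + 81) = 8s/(s² + 81)

Final answer: 8s/(s² + 81)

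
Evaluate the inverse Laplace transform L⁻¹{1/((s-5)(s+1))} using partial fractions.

Decompose: A/(s-5) + B/(s+1). A = 1/6, B = -1/6. f(t) = (e^(5t) - e^(-t))/6

Final answer: (e^(5t) - e^(-t))/6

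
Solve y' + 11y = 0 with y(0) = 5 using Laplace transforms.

L{y'} + 11L{y} = 0. sY - 5 + 11Y = 0. Y(s+11) = 5. Y = 5/(s+11)

Final answer: y(t) = 5e^(-11t)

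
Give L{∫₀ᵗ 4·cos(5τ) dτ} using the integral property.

L{∫₀ᵗ f(τ)dτ} = F(s)/s with F(s) = 4s/(s² + 25), so the result is (4s/(s² + 25))/s = 4/(s² + 25)

Final answer: 4/(s² + 25)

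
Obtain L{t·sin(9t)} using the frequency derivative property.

L{sin(9t)} = 9/(s² + 81). By L{t·f(t)} = -F'(s): -d/ds[9/(s² + 81)] = -(9)·(-2s)/(s² + 81)² = 18s/(s² + 81)²

Final answer: 18s/(s² + 81)²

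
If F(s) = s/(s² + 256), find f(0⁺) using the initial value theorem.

f(0⁺) = lim_{s→∞} s·s/(s² + 256) = lim_{s→∞} s²/(s² + 256) = 1

Final answer: 1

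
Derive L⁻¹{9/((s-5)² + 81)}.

Form: b/((s-a)² + b²) → e^(at)sin(bt). With a=5, b=9

Final answer: e^(5t)·sin(9t)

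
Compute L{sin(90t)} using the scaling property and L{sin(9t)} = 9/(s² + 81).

Using L{f(at)} = (1/a)F(s/a) with a=10: L{sin(90t)} = (1/10) · 9/((s/10)² + 81) = (1/10) · 9·100/(s² + 8100) = 90/(s² + 8100)

Final answer: 90/(s² + 8100)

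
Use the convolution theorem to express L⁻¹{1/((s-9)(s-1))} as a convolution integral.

1/((s-9)(s-1)) = (1/(s-9))·(1/(s-1)) = L{e^(9t)}·L{e^t}. So f(t) = e^(9t)*e^t = ∫₀ᵗ e^(9τ)·e^(t-τ) dτ

Final answer: ∫₀ᵗ e^(9τ)·e^(t-τ) dτ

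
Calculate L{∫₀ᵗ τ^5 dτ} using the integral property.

L{∫₀ᵗ f(τ)dτ} = F(s)/s with f(t) = t^5. F(s) = 120/s^6, so L{∫₀ᵗ τ^5 dτ} = (120/s^6)/s = 120/s^7. (Check: ∫₀ᵗ τ^5 dτ = t^6/6.)

Final answer: 120/s^7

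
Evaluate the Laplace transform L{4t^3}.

L{4t^3} = 4 · L{t^3} = 4 · 6/s^4 = 24/s^4

Final answer: 24/s^4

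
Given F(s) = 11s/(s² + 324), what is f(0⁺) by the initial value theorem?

f(0⁺) = lim_{s→∞} s·11s/(s² + 324) = lim_{s→∞} 11s²/(s² + 324) = 11

Final answer: 11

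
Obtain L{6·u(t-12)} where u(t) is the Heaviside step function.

L{u(t-a)} = e^(-as)/s. Here a=12, so L{u(t-12)} = e^(-12s)/s, and L{6·u(t-12)} = 6·e^(-12s)/s

Final answer: 6·e^(-12s)/s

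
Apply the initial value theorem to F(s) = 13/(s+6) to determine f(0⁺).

f(0⁺) = lim_{s→∞} s·13/(s+6) = lim_{s→∞} 13s/(s+6) = 13

Final answer: 13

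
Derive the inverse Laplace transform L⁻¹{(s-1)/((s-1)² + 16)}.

Using frequency shift, L⁻¹{(s-1)/((s-1)² + 16)} = e^t·cos(4t)

Final answer: e^t·cos(4t)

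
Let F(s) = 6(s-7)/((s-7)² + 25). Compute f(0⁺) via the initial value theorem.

f(0⁺) = lim_{s→∞} sF(s) = lim_{s→∞} 6s(s-7)/((s-7)² + 25) = 6

Final answer: 6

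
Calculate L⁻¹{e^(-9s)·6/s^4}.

L⁻¹{6/s^4} = t^3. By the time shift theorem, L⁻¹{e^(-as)F(s)} = u(t-a)f(t-a) with a=9, so L⁻¹{e^(-9s)·6/s^4} = u(t-9)·(t-9)^3

Final answer: u(t-9)·(t-9)^3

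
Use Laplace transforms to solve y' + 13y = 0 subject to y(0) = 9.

L{y'} + 13L{y} = 0. sY - 9 + 13Y = 0. Y(s+13) = 9. Y = 9/(s+13)

Final answer: y(t) = 9e^(-13t)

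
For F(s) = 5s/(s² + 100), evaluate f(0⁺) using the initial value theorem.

f(0⁺) = lim_{s→∞} s·5s/(s² + 100) = lim_{s→∞} 5s²/(s² + 100) = 5

Final answer: 5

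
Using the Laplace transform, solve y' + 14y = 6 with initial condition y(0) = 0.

sY + 14Y = 6/s. Y = 6/(s(s+14)). Partial fractions: Y = 3/7/s - 3/7/(s+14)

Final answer: y(t) = 3/7(1 - e^(-14t))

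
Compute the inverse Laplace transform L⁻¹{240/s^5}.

L⁻¹{n!/s^(n+1)} = t^n with n=4. So L⁻¹{24/s^5} = t^4, and L⁻¹{240/s^5} = (240/24)·t^4 = 10·t^4

Final answer: 10·t^4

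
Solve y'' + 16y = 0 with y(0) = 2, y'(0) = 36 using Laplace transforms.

L{y''} + 16L{y} = 0. s²Y - 2s - 36 + 16Y = 0. Y(s² + 16) = 2s + 36. Y = (2s + 36)/(s² + 16). Inverting: y(t) = 2cos(4t) + 9sin(4t)

Final answer: y(t) = 2cos(4t) + 9sin(4t)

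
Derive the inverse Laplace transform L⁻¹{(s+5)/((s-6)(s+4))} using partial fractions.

Using partial fractions, f(t) = (11e^(6t) - e^(-4t))/10

Final answer: (11e^(6t) - e^(-4t))/10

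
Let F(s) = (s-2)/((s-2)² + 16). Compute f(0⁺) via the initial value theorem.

f(0⁺) = lim_{s→∞} sF(s) = lim_{s→∞} s(s-2)/((s-2)² + 16) = 1

Final answer: 1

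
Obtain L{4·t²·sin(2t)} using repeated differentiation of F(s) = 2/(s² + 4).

F(s) = 2/(s² + 4). F'(s) = -4s/(s² + 4)². F''(s) = -4(4 - 3s²)/(s² + 4)³ = (12s² - 16)/(s² + 4)³. So L{t²·sin(2t)} = (-1)² F''(s) = (12s² - 16)/(s² + 4)³. Then L{4·t²·sin(2t)} = 4·(12s² - 16)/(s² + 4)³ = (48s² - 64)/(s² + 4)³

Final answer: (48s² - 64)/(s² + 4)³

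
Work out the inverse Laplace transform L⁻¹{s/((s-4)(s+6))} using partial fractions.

Using partial fractions, f(t) = (4e^(4t) + 6e^(-6t))/10

Final answer: (4e^(4t) + 6e^(-6t))/10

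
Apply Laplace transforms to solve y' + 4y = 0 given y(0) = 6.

L{y'} + 4L{y} = 0. sY - 6 + 4Y = 0. Y(s+4) = 6. Y = 6/(s+4)

Final answer: y(t) = 6e^(-4t)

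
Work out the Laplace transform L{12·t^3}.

L{t^n} = n!/s^(n+1), so L{t^3} = 6/s^4. Then L{12·t^3} = 12·6/s^4 = 72/s^4

Final answer: 72/s^4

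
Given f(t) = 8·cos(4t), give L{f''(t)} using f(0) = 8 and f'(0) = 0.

F(s) = 8s/(s² + 16). L{f''(t)} = s²F(s) - sf(0) - f'(0) = 8s³/(s² + 16) - 8s = (8s³ - 8s(s² + 16))/(s² + 16) = -128s/(s² + 16)

Final answer: -128s/(s² + 16)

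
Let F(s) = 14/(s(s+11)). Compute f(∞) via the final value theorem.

f(∞) = lim_{s→0} s·14/(s(s+11)) = lim_{s→0} 14/(s+11) = 14/11 = 14/11

Final answer: 14/11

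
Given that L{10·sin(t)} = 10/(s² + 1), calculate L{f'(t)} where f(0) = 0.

L{f'(t)} = s·F(s) - f(0) = s·10/(s² + 1) - 0 = 10s/(s² + 1)

Final answer: 10s/(s² + 1)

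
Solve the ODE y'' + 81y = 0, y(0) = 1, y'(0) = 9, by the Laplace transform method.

L{y''} + 81L{y} = 0. s²Y - s - 9 + 81Y = 0. Y(s² + 81) = s + 9. Y = (s + 9)/(s² + 81). Inverting: y(t) = cos(9t) + sin(9t)

Final answer: y(t) = cos(9t) + sin(9t)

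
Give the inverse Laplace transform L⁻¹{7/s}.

L⁻¹{c/s} = c, so L⁻¹{7/s} = 7

Final answer: 7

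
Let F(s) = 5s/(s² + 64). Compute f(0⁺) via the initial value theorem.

f(0⁺) = lim_{s→∞} s·5s/(s² + 64) = lim_{s→∞} 5s²/(s² + 64) = 5

Final answer: 5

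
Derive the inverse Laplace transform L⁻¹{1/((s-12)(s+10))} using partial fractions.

Decompose: A/(s-12) + B/(s+10). A = 1/22, B = -1/22. f(t) = (e^(12t) - e^(-10t))/22

Final answer: (e^(12t) - e^(-10t))/22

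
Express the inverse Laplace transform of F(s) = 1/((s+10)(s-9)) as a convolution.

1/((s+10)(s-9)) = (1/(s+10))·(1/(s-9)) = L{e^(-10t)}·L{e^(9t)}. So f(t) = e^(-10t)*e^(9t) = ∫₀ᵗ e^(-10τ)·e^(9(t-τ)) dτ

Final answer: ∫₀ᵗ e^(-10τ)·e^(9(t-τ)) dτ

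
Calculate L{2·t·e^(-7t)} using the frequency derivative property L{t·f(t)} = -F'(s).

L{e^(-7t)} = 1/(s+7). By frequency derivative: L{t·e^(-7t)} = -d/ds[1/(s+7)] = -(-1)/(s+7)² = 1/(s+7)². Then L{2·t·e^(-7t)} = 2·1/(s+7)² = 2/(s+7)²

Final answer: 2/(s+7)²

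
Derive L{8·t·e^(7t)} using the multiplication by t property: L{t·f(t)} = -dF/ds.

Using L{t^n·e^(at)} = n!/(s-a)^(n+1), L{t·e^(7t)} = 1/(s-7)^2, so L{8·t·e^(7t)} = 8·1/(s-7)^2 = 8/(s-7)^2

Final answer: 8/(s-7)^2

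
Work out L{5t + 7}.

L{5t + 7} = 5·L{t} + 7·L{1} = 5/s² + 7/s

Final answer: 5/s² + 7/s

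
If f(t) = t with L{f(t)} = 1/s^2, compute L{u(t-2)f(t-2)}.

Time shift theorem: L{u(t-a)f(t-a)} = e^(-as)F(s). Here a=2, F(s) = 1/s^2, so L{u(t-2)f(t-2)} = e^(-2s)·1/s^2

Final answer: e^(-2s)·1/s^2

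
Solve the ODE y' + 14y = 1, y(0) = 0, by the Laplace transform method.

sY + 14Y = 1/s. Y = 1/(s(s+14)). Partial fractions: Y = 1/14/s - 1/14/(s+14)

Final answer: y(t) = 1/14(1 - e^(-14t))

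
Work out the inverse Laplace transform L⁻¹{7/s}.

L⁻¹{c/s} = c, so L⁻¹{7/s} = 7

Final answer: 7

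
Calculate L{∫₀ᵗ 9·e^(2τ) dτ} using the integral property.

L{∫₀ᵗ f(τ)dτ} = F(s)/s with F(s) = 9/(s-2), so L{∫₀ᵗ 9·e^(2τ) dτ} = 9/(s(s-2))

Final answer: 9/(s(s-2))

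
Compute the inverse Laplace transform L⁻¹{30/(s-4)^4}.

L⁻¹{n!/(s-a)^(n+1)} = t^n·e^(at) with n=3, a=4. So L⁻¹{6/(s-4)^4} = t^3·e^(4t), and L⁻¹{30/(s-4)^4} = (30/6)·t^3·e^(4t) = 5·t^3·e^(4t)

Final answer: 5·t^3·e^(4t)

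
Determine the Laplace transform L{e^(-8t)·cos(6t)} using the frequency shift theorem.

Frequency shift: L{e^(at)f(t)} = F(s-a). L{e^(-8t)·cos(6t)} = (s+8)/((s+8)² + 36)

Final answer: (s+8)/((s+8)² + 36)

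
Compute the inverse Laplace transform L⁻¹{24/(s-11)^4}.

L⁻¹{n!/(s-a)^(n+1)} = t^n·e^(at) with n=3, a=11. So L⁻¹{6/(s-11)^4} = t^3·e^(11t), and L⁻¹{24/(s-11)^4} = (24/6)·t^3·e^(11t) = 4·t^3·e^(11t)

Final answer: 4·t^3·e^(11t)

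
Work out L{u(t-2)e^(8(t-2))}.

u(t-a)f(t-a) with f(t)=e^(8t). L{e^(8t)} = 1/(s-8). By time shift: e^(-2s)/(s-8)

Final answer: e^(-2s)/(s-8)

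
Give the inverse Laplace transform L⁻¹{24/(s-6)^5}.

L⁻¹{n!/(s-a)^(n+1)} = t^n·e^(at), so L⁻¹{24/(s-6)^5} = t^4·e^(6t)

Final answer: t^4·e^(6t)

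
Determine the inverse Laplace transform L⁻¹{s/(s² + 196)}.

L⁻¹{s/(s² + 196)} = cos(14t)

Final answer: cos(14t)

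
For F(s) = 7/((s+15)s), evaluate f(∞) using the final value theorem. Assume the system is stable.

f(∞) = lim_{s→0} sF(s) = lim_{s→0} 7/(s+15) = 7/15

Final answer: 7/15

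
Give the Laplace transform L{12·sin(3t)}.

L{sin(ωt)} = ω/(s² + ω²), so L{sin(3t)} = 3/(s² + 9). Then L{12·sin(3t)} = 12·3/(s² + 9) = 36/(s² + 9)

Final answer: 36/(s² + 9)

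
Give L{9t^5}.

L{t^n} = n!/s^(n+1). So L{9t^5} = 9·5!/s^6 = 1080/s^6

Final answer: 1080/s^6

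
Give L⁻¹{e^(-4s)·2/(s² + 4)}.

L⁻¹{2/(s² + 4)} = sin(2t). By the time shift theorem, L⁻¹{e^(-as)F(s)} = u(t-a)f(t-a) with a=4, so L⁻¹{e^(-4s)·2/(s² + 4)} = u(t-4)·sin(2(t-4))

Final answer: u(t-4)·sin(2(t-4))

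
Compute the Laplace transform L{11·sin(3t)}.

L{sin(ωt)} = ω/(s² + ω²), so L{sin(3t)} = 3/(s² + 9). Then L{11·sin(3t)} = 11·3/(s² + 9) = 33/(s² + 9)

Final answer: 33/(s² + 9)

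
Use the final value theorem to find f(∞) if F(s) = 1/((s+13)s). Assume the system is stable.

f(∞) = lim_{s→0} sF(s) = lim_{s→0} 1/(s+13) = 1/13

Final answer: 1/13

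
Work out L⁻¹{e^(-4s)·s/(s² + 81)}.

L⁻¹{s/(s² + 81)} = cos(9t). By the time shift theorem, L⁻¹{e^(-as)F(s)} = u(t-a)f(t-a) with a=4, so L⁻¹{e^(-4s)·s/(s² + 81)} = u(t-4)·cos(9(t-4))

Final answer: u(t-4)·cos(9(t-4))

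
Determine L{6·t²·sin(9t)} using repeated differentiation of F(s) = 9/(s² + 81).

F(s) = 9/(s² + 81). F'(s) = -18s/(s² + 81)². F''(s) = -18(81 - 3s²)/(s² + 81)³ = (54s² - 1458)/(s² + 81)³. So L{t²·sin(9t)} = (-1)² F''(s) = (54s² - 1458)/(s² + 81)³. Then L{6·t²·sin(9t)} = 6·(54s² - 1458)/(s² + 81)³ = (324s² - 8748)/(s² + 81)³

Final answer: (324s² - 8748)/(s² + 81)³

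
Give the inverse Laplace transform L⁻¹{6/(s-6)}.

L⁻¹{1/(s-a)} = e^(at), so L⁻¹{1/(s-6)} = e^(6t), and L⁻¹{6/(s-6)} = 6·e^(6t)

Final answer: 6·e^(6t)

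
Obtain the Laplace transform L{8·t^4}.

L{t^n} = n!/s^(n+1), so L{t^4} = 24/s^5. Then L{8·t^4} = 8·24/s^5 = 192/s^5

Final answer: 192/s^5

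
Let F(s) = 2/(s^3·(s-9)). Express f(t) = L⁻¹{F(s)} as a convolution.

2/(s^3·(s-9)) = (2/s^3)·(1/(s-9)) = L{t^2}·L{e^(9t)}. So f(t) = t^2*e^(9t) = ∫₀ᵗ τ^2·e^(9(t-τ)) dτ

Final answer: ∫₀ᵗ τ^2·e^(9(t-τ)) dτ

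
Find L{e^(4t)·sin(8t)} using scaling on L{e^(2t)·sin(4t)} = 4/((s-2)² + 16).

Scaling with a=2: L{e^(4t)·sin(8t)} = (1/2) · 4/((s/2-2)² + 16). Simplifying: 8/((s-4)² + 64)

Final answer: 8/((s-4)² + 64)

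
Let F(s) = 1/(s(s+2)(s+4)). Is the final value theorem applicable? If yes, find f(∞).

Poles of sF(s) = 1/((s+2)(s+4)) are at s = -2 and s = -4, both in the left half-plane. Theorem applies. f(∞) = lim_{s→0} sF(s) = 1/(2·4) = 1/8

Final answer: 1/8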